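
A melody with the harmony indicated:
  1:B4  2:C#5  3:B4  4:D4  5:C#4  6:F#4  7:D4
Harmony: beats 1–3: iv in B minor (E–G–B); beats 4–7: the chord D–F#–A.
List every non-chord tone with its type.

C#5 (beat 2) — neighbor tone; C#4 (beat 5) — escape tone.

The harmony at that moment is E minor triad (E, G, B); C#5 is not a chord tone.
It is approached by step up from B4 and left by step down to B4.
Step away and step back to the same note — a neighbor tone (upper neighbor).
The harmony at that moment is D major triad (D, F#, A); C#4 is not a chord tone.
It is approached by step down from D4 and left by leap up to F#4.
Step in, leap out — an escape tone.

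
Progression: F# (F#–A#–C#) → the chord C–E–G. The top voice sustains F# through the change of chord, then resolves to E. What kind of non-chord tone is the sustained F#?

F# is a suspension.

The harmony at that moment is C major triad (C, E, G); F# is not a chord tone.
It is held over (the same pitch as the preceding F#) and left by step down to E.
Held over from the previous chord and resolving down by step — a suspension.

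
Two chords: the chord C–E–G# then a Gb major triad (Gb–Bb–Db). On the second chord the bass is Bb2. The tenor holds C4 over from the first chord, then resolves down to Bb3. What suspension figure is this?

9–8 suspension.

At the second chord the bass is Bb2. The suspended C4 lies a ninth above the bass; after resolving down by step to Bb3, the interval above the bass becomes an octave.
Suspension figures are named by those two intervals: 9–8.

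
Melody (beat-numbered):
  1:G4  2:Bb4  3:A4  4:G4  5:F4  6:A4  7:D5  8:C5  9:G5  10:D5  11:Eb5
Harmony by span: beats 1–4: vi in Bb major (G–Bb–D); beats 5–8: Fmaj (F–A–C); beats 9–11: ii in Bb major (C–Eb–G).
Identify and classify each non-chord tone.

A4 (beat 3) — passing tone; D5 (beat 7) — appoggiatura; D5 (beat 10) — appoggiatura.

The harmony at that moment is G minor triad (G, Bb, D); A4 is not a chord tone.
It is approached by step down from Bb4 and left by step down to G4.
Step in, step out in the same direction — a passing tone.
The harmony at that moment is F major triad (F, A, C); D5 is not a chord tone.
It is approached by leap up from A4 and left by step down to C5.
Leap in, step out — an appoggiatura.
The harmony at that moment is C minor triad (C, Eb, G); D5 is not a chord tone.
It is approached by leap down from G5 and left by step up to Eb5.
Leap in, step out — an appoggiatura.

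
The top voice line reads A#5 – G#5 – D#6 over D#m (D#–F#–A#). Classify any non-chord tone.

The harmony at that moment is D# minor triad (D#, F#, A#); G#5 is not a chord tone.
It is approached by step down from A#5 and left by leap up to D#6.
Step in, leap out — an escape tone.

G#5 is an escape tone.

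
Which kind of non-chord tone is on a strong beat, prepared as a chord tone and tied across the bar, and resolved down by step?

Suspension.

Approach: by preparation — the pitch is first a chord tone, then held (tied or repeated) while the harmony changes under it. Departure: down by step. Metric position: strong.
A prepared dissonance that resolves downward by step — a suspension. (The same figure resolving upward would be a retardation.)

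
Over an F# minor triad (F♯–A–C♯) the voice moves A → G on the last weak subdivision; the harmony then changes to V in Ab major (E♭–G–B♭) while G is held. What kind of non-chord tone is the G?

G is an anticipation.

The harmony at that moment is F♯ minor triad (F♯, A, C♯); G is not a chord tone.
It is approached by step down from A and then sustained as the same pitch into the next harmony.
Arriving early and becoming a chord tone when the harmony changes — an anticipation.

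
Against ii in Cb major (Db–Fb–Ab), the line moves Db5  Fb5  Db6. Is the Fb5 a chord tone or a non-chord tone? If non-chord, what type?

Db minor triad contains Db, Fb, Ab; Fb is the third, so it is a chord tone.

Chord tone (the third of Db minor triad).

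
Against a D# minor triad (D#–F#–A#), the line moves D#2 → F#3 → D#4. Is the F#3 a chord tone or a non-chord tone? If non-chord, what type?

Chord tone (the third of D# minor triad).

D# minor triad contains D#, F#, A#; F# is the third, so it is a chord tone.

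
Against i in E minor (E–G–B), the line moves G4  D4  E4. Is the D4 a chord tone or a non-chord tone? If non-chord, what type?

The harmony at that moment is E minor triad (E, G, B); D4 is not a chord tone.
It is approached by leap down from G4 and left by step up to E4.
Leap in, step out — an appoggiatura.

Non-chord tone — an appoggiatura.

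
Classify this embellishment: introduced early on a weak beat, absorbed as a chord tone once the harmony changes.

Anticipation.

Approach: ahead of the chord change (typically by step), so it is dissonant against the current harmony. Departure: none — the same pitch is restated or held and is a chord tone of the new harmony.
Dissonant first, consonant once the harmony catches up: the note simply arrives early — an anticipation. (The reverse timing, consonant first and dissonant after the change, would be a suspension or retardation.)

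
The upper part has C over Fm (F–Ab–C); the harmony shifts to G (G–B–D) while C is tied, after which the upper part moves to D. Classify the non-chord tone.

The harmony at that moment is G major triad (G, B, D); C is not a chord tone.
It is held over (the same pitch as the preceding C) and left by step up to D.
Held over from the previous chord and resolving up by step — a retardation.

C is a retardation.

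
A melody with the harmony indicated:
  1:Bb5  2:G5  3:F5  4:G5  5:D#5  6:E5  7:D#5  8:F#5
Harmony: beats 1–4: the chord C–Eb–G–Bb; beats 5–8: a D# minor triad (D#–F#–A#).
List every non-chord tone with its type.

F5 (beat 3) — neighbor tone; E5 (beat 6) — neighbor tone.

The harmony at that moment is C minor seventh chord (C, Eb, G, Bb); F5 is not a chord tone.
It is approached by step down from G5 and left by step up to G5.
Step away and step back to the same note — a neighbor tone (lower neighbor).
The harmony at that moment is D# minor triad (D#, F#, A#); E5 is not a chord tone.
It is approached by step up from D#5 and left by step down to D#5.
Step away and step back to the same note — a neighbor tone (upper neighbor).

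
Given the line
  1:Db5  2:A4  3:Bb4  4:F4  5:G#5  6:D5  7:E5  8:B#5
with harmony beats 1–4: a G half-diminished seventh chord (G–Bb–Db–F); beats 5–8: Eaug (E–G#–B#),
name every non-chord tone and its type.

The harmony at that moment is G half-diminished seventh chord (G, Bb, Db, F); A4 is not a chord tone.
It is approached by leap down from Db5 and left by step up to Bb4.
Leap in, step out — an appoggiatura.
The harmony at that moment is E augmented triad (E, G#, B#); D5 is not a chord tone.
It is approached by leap down from G#5 and left by step up to E5.
Leap in, step out — an appoggiatura.

A4 (beat 2) — appoggiatura; D5 (beat 6) — appoggiatura.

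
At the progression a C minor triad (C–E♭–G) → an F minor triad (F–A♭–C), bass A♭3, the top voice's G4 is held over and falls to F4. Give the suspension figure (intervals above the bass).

At the second chord the bass is A♭3. The suspended G4 lies a seventh above the bass; after resolving down by step to F4, the interval above the bass becomes a sixth.
Suspension figures are named by those two intervals: 7–6.

7–6 suspension.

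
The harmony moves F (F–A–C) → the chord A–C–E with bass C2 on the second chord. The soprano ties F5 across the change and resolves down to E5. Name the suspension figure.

At the second chord the bass is C2. The suspended F5 lies a fourth above the bass; after resolving down by step to E5, the interval above the bass becomes a third.
Suspension figures are named by those two intervals: 4–3.

4–3 suspension.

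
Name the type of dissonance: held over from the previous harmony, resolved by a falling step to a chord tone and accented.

Suspension.

Approach: by preparation — the pitch is first a chord tone, then held (tied or repeated) while the harmony changes under it. Departure: down by step. Metric position: strong.
A prepared dissonance that resolves downward by step — a suspension. (The same figure resolving upward would be a retardation.)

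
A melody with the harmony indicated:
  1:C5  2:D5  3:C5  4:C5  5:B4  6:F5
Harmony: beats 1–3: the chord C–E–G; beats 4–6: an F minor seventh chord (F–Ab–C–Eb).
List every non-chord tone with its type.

D5 (beat 2) — neighbor tone; B4 (beat 5) — escape tone.

The harmony at that moment is C major triad (C, E, G); D5 is not a chord tone.
It is approached by step up from C5 and left by step down to C5.
Step away and step back to the same note — a neighbor tone (upper neighbor).
The harmony at that moment is F minor seventh chord (F, Ab, C, Eb); B4 is not a chord tone.
It is approached by step down from C5 and left by leap up to F5.
Step in, leap out — an escape tone.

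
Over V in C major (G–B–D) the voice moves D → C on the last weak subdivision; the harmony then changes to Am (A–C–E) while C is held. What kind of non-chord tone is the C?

The harmony at that moment is G major triad (G, B, D); C is not a chord tone.
It is approached by step down from D and then sustained as the same pitch into the next harmony.
Arriving early and becoming a chord tone when the harmony changes — an anticipation.

C is an anticipation.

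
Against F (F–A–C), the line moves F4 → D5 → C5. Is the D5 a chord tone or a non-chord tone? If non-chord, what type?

Non-chord tone — an appoggiatura.

The harmony at that moment is F major triad (F, A, C); D5 is not a chord tone.
It is approached by leap up from F4 and left by step down to C5.
Leap in, step out — an appoggiatura.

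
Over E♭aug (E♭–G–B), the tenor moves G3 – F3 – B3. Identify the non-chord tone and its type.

The harmony at that moment is E♭ augmented triad (E♭, G, B); F3 is not a chord tone.
It is approached by step down from G3 and left by leap up to B3.
Step in, leap out — an escape tone.

F3 is an escape tone.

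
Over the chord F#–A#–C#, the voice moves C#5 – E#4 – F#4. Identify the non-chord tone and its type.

E#4 is an appoggiatura.

The harmony at that moment is F# major triad (F#, A#, C#); E#4 is not a chord tone.
It is approached by leap down from C#5 and left by step up to F#4.
Leap in, step out — an appoggiatura.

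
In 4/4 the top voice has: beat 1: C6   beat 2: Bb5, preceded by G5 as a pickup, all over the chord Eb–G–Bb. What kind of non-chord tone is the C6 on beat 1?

Appoggiatura.

The harmony at that moment is Eb major triad (Eb, G, Bb); C6 is not a chord tone.
It is approached by leap up from G5 and left by step down to Bb5.
Leap in, step out, metrically accented — an appoggiatura.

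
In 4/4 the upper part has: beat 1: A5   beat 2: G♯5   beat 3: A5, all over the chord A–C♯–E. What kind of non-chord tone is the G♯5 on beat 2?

The harmony at that moment is A major triad (A, C♯, E); G♯5 is not a chord tone.
It is approached by step down from A5 and left by step up to A5.
Step away and step back to the same note — a neighbor tone (lower neighbor).

Lower neighbor tone.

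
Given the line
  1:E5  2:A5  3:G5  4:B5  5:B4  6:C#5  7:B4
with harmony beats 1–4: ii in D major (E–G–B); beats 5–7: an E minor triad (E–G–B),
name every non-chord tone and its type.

The harmony at that moment is E minor triad (E, G, B); A5 is not a chord tone.
It is approached by leap up from E5 and left by step down to G5.
Leap in, step out — an appoggiatura.
The harmony at that moment is E minor triad (E, G, B); C#5 is not a chord tone.
It is approached by step up from B4 and left by step down to B4.
Step away and step back to the same note — a neighbor tone (upper neighbor).

A5 (beat 2) — appoggiatura; C#5 (beat 6) — neighbor tone.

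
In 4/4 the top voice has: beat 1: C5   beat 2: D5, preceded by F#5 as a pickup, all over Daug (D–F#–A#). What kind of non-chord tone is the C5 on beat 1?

Appoggiatura.

The harmony at that moment is D augmented triad (D, F#, A#); C5 is not a chord tone.
It is approached by leap down from F#5 and left by step up to D5.
Leap in, step out, metrically accented — an appoggiatura.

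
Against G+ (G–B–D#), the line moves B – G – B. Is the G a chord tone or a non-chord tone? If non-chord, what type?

G augmented triad contains G, B, D#; G is the root, so it is a chord tone.

Chord tone (the root of G augmented triad).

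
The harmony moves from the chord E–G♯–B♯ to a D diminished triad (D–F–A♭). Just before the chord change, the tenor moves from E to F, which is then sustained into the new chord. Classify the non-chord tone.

The harmony at that moment is E augmented triad (E, G♯, B♯); F is not a chord tone.
It is approached by step up from E and then sustained as the same pitch into the next harmony.
Arriving early and becoming a chord tone when the harmony changes — an anticipation.

F is an anticipation.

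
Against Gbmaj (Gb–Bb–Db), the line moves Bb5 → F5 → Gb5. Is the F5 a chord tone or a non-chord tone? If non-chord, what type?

Non-chord tone — an appoggiatura.

The harmony at that moment is Gb major triad (Gb, Bb, Db); F5 is not a chord tone.
It is approached by leap down from Bb5 and left by step up to Gb5.
Leap in, step out — an appoggiatura.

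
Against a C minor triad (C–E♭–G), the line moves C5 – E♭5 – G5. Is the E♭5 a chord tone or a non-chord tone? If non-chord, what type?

Chord tone (the third of C minor triad).

C minor triad contains C, E♭, G; E♭ is the third, so it is a chord tone.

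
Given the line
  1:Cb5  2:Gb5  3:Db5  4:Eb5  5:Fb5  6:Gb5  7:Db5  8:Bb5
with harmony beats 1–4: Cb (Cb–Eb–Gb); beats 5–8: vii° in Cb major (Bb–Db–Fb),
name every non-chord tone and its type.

Db5 (beat 3) — appoggiatura; Gb5 (beat 6) — escape tone.

The harmony at that moment is Cb major triad (Cb, Eb, Gb); Db5 is not a chord tone.
It is approached by leap down from Gb5 and left by step up to Eb5.
Leap in, step out — an appoggiatura.
The harmony at that moment is Bb diminished triad (Bb, Db, Fb); Gb5 is not a chord tone.
It is approached by step up from Fb5 and left by leap down to Db5.
Step in, leap out — an escape tone.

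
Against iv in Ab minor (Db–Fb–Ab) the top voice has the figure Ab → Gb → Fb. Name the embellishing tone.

The harmony at that moment is Db minor triad (Db, Fb, Ab); Gb is not a chord tone.
It is approached by step down from Ab and left by step down to Fb.
Step in, step out in the same direction — a passing tone.

Gb is a passing tone.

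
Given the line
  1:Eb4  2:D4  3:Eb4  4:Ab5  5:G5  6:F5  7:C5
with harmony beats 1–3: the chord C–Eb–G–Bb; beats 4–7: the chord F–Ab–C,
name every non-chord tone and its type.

D4 (beat 2) — neighbor tone; G5 (beat 5) — passing tone.

The harmony at that moment is C minor seventh chord (C, Eb, G, Bb); D4 is not a chord tone.
It is approached by step down from Eb4 and left by step up to Eb4.
Step away and step back to the same note — a neighbor tone (lower neighbor).
The harmony at that moment is F minor triad (F, Ab, C); G5 is not a chord tone.
It is approached by step down from Ab5 and left by step down to F5.
Step in, step out in the same direction — a passing tone.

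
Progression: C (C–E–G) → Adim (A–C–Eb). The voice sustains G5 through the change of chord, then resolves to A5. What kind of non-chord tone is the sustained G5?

G5 is a retardation.

The harmony at that moment is A diminished triad (A, C, Eb); G5 is not a chord tone.
It is held over (the same pitch as the preceding G5) and left by step up to A5.
Held over from the previous chord and resolving up by step — a retardation.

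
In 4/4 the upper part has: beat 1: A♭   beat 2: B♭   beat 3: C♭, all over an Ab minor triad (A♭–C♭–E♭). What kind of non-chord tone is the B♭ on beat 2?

Passing tone.

The harmony at that moment is A♭ minor triad (A♭, C♭, E♭); B♭ is not a chord tone.
It is approached by step up from A♭ and left by step up to C♭.
Step in, step out in the same direction — a passing tone.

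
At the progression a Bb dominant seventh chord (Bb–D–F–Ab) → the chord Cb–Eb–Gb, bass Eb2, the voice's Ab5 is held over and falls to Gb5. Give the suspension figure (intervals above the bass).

At the second chord the bass is Eb2. The suspended Ab5 lies a fourth above the bass; after resolving down by step to Gb5, the interval above the bass becomes a third.
Suspension figures are named by those two intervals: 4–3.

4–3 suspension.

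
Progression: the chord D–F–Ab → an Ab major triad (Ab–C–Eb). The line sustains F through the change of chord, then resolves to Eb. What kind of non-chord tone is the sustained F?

The harmony at that moment is Ab major triad (Ab, C, Eb); F is not a chord tone.
It is held over (the same pitch as the preceding F) and left by step down to Eb.
Held over from the previous chord and resolving down by step — a suspension.

F is a suspension.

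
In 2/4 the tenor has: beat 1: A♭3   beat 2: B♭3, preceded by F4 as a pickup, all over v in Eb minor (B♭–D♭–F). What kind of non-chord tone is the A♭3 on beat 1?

Appoggiatura.

The harmony at that moment is B♭ minor triad (B♭, D♭, F); A♭3 is not a chord tone.
It is approached by leap down from F4 and left by step up to B♭3.
Leap in, step out, metrically accented — an appoggiatura.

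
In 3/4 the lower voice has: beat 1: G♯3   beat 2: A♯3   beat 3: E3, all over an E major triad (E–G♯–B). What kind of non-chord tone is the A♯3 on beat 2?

The harmony at that moment is E major triad (E, G♯, B); A♯3 is not a chord tone.
It is approached by step up from G♯3 and left by leap down to E3.
Step in, leap out, on a weak beat — an escape tone.

Escape tone.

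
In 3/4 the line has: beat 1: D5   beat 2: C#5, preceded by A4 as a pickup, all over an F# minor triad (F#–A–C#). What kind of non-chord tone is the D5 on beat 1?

Appoggiatura.

The harmony at that moment is F# minor triad (F#, A, C#); D5 is not a chord tone.
It is approached by leap up from A4 and left by step down to C#5.
Leap in, step out, metrically accented — an appoggiatura.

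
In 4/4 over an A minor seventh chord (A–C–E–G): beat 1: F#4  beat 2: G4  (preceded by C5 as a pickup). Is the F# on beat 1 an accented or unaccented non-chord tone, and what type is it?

Accented appoggiatura.

The harmony at that moment is A minor seventh chord (A, C, E, G); F#4 is not a chord tone.
It is approached by leap down from C5 and left by step up to G4.
Leap in, step out — an appoggiatura.
It falls on the downbeat, so it is accented.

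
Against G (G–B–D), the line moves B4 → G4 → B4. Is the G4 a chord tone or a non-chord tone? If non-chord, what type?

Chord tone (the root of G major triad).

G major triad contains G, B, D; G is the root, so it is a chord tone.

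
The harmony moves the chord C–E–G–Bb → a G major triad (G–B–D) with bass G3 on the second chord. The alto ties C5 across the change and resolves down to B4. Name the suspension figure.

At the second chord the bass is G3. The suspended C5 lies a fourth above the bass; after resolving down by step to B4, the interval above the bass becomes a third.
Suspension figures are named by those two intervals: 4–3.

4–3 suspension.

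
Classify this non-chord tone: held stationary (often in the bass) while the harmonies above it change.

Approach: none. Departure: none — a single pitch is sustained while the chords change around it, passing through harmonies that do not contain it.
No melodic motion at all; the dissonance is created entirely by the moving harmonies against the stationary note — a pedal tone (pedal point).

Pedal tone.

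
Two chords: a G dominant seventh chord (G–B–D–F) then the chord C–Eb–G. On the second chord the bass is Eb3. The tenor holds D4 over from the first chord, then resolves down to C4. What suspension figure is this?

7–6 suspension.

At the second chord the bass is Eb3. The suspended D4 lies a seventh above the bass; after resolving down by step to C4, the interval above the bass becomes a sixth.
Suspension figures are named by those two intervals: 7–6.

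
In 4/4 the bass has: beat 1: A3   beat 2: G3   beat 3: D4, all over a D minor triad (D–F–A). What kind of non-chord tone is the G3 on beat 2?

The harmony at that moment is D minor triad (D, F, A); G3 is not a chord tone.
It is approached by step down from A3 and left by leap up to D4.
Step in, leap out, on a weak beat — an escape tone.

Escape tone.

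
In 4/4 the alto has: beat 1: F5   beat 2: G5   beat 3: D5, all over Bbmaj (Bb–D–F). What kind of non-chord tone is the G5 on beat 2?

Escape tone.

The harmony at that moment is Bb major triad (Bb, D, F); G5 is not a chord tone.
It is approached by step up from F5 and left by leap down to D5.
Step in, leap out, on a weak beat — an escape tone.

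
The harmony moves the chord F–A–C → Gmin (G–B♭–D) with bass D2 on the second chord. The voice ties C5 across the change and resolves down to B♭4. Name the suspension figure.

7–6 suspension.

At the second chord the bass is D2. The suspended C5 lies a seventh above the bass; after resolving down by step to B♭4, the interval above the bass becomes a sixth.
Suspension figures are named by those two intervals: 7–6.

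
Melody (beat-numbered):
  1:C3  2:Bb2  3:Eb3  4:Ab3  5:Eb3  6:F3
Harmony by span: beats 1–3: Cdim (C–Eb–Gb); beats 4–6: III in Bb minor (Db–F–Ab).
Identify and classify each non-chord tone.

The harmony at that moment is C diminished triad (C, Eb, Gb); Bb2 is not a chord tone.
It is approached by step down from C3 and left by leap up to Eb3.
Step in, leap out — an escape tone.
The harmony at that moment is Db major triad (Db, F, Ab); Eb3 is not a chord tone.
It is approached by leap down from Ab3 and left by step up to F3.
Leap in, step out — an appoggiatura.

Bb2 (beat 2) — escape tone; Eb3 (beat 5) — appoggiatura.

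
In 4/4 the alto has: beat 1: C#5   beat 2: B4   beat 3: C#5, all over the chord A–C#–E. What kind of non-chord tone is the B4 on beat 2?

Lower neighbor tone.

The harmony at that moment is A major triad (A, C#, E); B4 is not a chord tone.
It is approached by step down from C#5 and left by step up to C#5.
Step away and step back to the same note — a neighbor tone (lower neighbor).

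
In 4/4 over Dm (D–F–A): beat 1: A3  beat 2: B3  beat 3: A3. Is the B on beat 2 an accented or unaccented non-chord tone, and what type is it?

Unaccented neighbor tone.

The harmony at that moment is D minor triad (D, F, A); B3 is not a chord tone.
It is approached by step up from A3 and left by step down to A3.
Step away and step back to the same note — a neighbor tone (upper neighbor).
It falls on a weak beat, so it is unaccented.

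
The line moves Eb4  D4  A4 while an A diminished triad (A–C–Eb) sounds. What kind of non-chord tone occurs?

The harmony at that moment is A diminished triad (A, C, Eb); D4 is not a chord tone.
It is approached by step down from Eb4 and left by leap up to A4.
Step in, leap out — an escape tone.

D4 is an escape tone.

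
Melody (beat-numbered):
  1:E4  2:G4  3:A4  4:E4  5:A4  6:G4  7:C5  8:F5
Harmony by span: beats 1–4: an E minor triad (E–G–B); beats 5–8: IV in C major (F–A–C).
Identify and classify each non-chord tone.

The harmony at that moment is E minor triad (E, G, B); A4 is not a chord tone.
It is approached by step up from G4 and left by leap down to E4.
Step in, leap out — an escape tone.
The harmony at that moment is F major triad (F, A, C); G4 is not a chord tone.
It is approached by step down from A4 and left by leap up to C5.
Step in, leap out — an escape tone.

A4 (beat 3) — escape tone; G4 (beat 6) — escape tone.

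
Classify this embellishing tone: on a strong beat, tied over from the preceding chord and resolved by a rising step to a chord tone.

Retardation.

Approach: by preparation — the pitch is first a chord tone, then held (tied or repeated) while the harmony changes under it. Departure: up by step. Metric position: strong.
A prepared dissonance that resolves upward by step — a retardation. (The same figure resolving downward would be a suspension.)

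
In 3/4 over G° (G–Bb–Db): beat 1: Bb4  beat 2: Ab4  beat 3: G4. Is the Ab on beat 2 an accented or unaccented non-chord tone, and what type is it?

The harmony at that moment is G diminished triad (G, Bb, Db); Ab4 is not a chord tone.
It is approached by step down from Bb4 and left by step down to G4.
Step in, step out in the same direction — a passing tone.
It falls on a weak beat, so it is unaccented.

Unaccented passing tone.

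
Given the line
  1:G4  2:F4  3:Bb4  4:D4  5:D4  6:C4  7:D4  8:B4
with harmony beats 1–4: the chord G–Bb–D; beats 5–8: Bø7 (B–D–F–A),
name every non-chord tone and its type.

The harmony at that moment is G minor triad (G, Bb, D); F4 is not a chord tone.
It is approached by step down from G4 and left by leap up to Bb4.
Step in, leap out — an escape tone.
The harmony at that moment is B half-diminished seventh chord (B, D, F, A); C4 is not a chord tone.
It is approached by step down from D4 and left by step up to D4.
Step away and step back to the same note — a neighbor tone (lower neighbor).

F4 (beat 2) — escape tone; C4 (beat 6) — neighbor tone.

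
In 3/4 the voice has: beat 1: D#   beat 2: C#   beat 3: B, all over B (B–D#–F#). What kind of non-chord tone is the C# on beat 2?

Passing tone.

The harmony at that moment is B major triad (B, D#, F#); C# is not a chord tone.
It is approached by step down from D# and left by step down to B.
Step in, step out in the same direction — a passing tone.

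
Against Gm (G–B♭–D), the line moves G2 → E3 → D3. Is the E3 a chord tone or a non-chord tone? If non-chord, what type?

Non-chord tone — an appoggiatura.

The harmony at that moment is G minor triad (G, B♭, D); E3 is not a chord tone.
It is approached by leap up from G2 and left by step down to D3.
Leap in, step out — an appoggiatura.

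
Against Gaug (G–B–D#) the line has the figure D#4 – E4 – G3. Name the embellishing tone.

E4 is an escape tone.

The harmony at that moment is G augmented triad (G, B, D#); E4 is not a chord tone.
It is approached by step up from D#4 and left by leap down to G3.
Step in, leap out — an escape tone.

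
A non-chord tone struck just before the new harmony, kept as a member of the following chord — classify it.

Approach: ahead of the chord change (typically by step), so it is dissonant against the current harmony. Departure: none — the same pitch is restated or held and is a chord tone of the new harmony.
Dissonant first, consonant once the harmony catches up: the note simply arrives early — an anticipation. (The reverse timing, consonant first and dissonant after the change, would be a suspension or retardation.)

Anticipation.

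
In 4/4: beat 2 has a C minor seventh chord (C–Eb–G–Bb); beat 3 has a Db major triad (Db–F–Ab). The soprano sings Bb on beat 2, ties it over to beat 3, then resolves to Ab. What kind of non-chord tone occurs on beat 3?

The harmony at that moment is Db major triad (Db, F, Ab); Bb is not a chord tone.
It is held over (the same pitch as the preceding Bb) and left by step down to Ab.
Held over from the previous chord and resolving down by step — a suspension.

Suspension.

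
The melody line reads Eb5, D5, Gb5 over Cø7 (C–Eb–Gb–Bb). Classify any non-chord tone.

The harmony at that moment is C half-diminished seventh chord (C, Eb, Gb, Bb); D5 is not a chord tone.
It is approached by step down from Eb5 and left by leap up to Gb5.
Step in, leap out — an escape tone.

D5 is an escape tone.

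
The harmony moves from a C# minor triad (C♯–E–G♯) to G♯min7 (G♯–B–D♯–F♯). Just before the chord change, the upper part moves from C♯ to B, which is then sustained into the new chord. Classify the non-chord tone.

The harmony at that moment is C♯ minor triad (C♯, E, G♯); B is not a chord tone.
It is approached by step down from C♯ and then sustained as the same pitch into the next harmony.
Arriving early and becoming a chord tone when the harmony changes — an anticipation.

B is an anticipation.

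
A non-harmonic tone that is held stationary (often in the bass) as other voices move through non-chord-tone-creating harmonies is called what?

Pedal tone.

Approach: none. Departure: none — a single pitch is sustained while the chords change around it, passing through harmonies that do not contain it.
No melodic motion at all; the dissonance is created entirely by the moving harmonies against the stationary note — a pedal tone (pedal point).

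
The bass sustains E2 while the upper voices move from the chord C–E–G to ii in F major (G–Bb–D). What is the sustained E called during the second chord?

The harmony at that moment is G minor triad (G, Bb, D); E2 is not a chord tone.
It is held over (the same pitch as the preceding E2) and then sustained as the same pitch into the next harmony.
Sustained through a change of harmony — a pedal tone.

Pedal tone (pedal point).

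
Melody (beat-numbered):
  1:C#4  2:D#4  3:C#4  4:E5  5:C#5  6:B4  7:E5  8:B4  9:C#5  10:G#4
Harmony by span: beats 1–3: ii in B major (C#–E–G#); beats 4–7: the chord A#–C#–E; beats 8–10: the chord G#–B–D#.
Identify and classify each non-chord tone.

D#4 (beat 2) — neighbor tone; B4 (beat 6) — escape tone; C#5 (beat 9) — escape tone.

The harmony at that moment is C# minor triad (C#, E, G#); D#4 is not a chord tone.
It is approached by step up from C#4 and left by step down to C#4.
Step away and step back to the same note — a neighbor tone (upper neighbor).
The harmony at that moment is A# diminished triad (A#, C#, E); B4 is not a chord tone.
It is approached by step down from C#5 and left by leap up to E5.
Step in, leap out — an escape tone.
The harmony at that moment is G# minor triad (G#, B, D#); C#5 is not a chord tone.
It is approached by step up from B4 and left by leap down to G#4.
Step in, leap out — an escape tone.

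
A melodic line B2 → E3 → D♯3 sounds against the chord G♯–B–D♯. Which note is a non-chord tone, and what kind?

E3 is an appoggiatura.

The harmony at that moment is G♯ minor triad (G♯, B, D♯); E3 is not a chord tone.
It is approached by leap up from B2 and left by step down to D♯3.
Leap in, step out — an appoggiatura.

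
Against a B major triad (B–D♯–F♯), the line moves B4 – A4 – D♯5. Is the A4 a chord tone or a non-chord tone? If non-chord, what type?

Non-chord tone — an escape tone.

The harmony at that moment is B major triad (B, D♯, F♯); A4 is not a chord tone.
It is approached by step down from B4 and left by leap up to D♯5.
Step in, leap out — an escape tone.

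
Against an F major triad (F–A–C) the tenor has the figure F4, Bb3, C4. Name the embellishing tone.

Bb3 is an appoggiatura.

The harmony at that moment is F major triad (F, A, C); Bb3 is not a chord tone.
It is approached by leap down from F4 and left by step up to C4.
Leap in, step out — an appoggiatura.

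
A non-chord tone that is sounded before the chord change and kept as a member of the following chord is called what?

Anticipation.

Approach: ahead of the chord change (typically by step), so it is dissonant against the current harmony. Departure: none — the same pitch is restated or held and is a chord tone of the new harmony.
Dissonant first, consonant once the harmony catches up: the note simply arrives early — an anticipation. (The reverse timing, consonant first and dissonant after the change, would be a suspension or retardation.)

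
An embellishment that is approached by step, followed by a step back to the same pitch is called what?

Approach: by step. Departure: by step in the opposite direction, back to the starting pitch.
Stepwise on both sides but reversing to return to the same chord tone — a neighbor tone. (Had it continued onward in the same direction it would be a passing tone instead.)

Neighbor tone.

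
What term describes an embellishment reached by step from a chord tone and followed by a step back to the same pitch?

Approach: by step. Departure: by step in the opposite direction, back to the starting pitch.
Stepwise on both sides but reversing to return to the same chord tone — a neighbor tone. (Had it continued onward in the same direction it would be a passing tone instead.)

Neighbor tone.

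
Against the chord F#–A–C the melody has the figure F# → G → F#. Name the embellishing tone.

The harmony at that moment is F# diminished triad (F#, A, C); G is not a chord tone.
It is approached by step up from F# and left by step down to F#.
Step away and step back to the same note — a neighbor tone (upper neighbor).

G is a neighbor tone.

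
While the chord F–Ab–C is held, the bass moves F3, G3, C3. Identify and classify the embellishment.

G3 is an escape tone.

The harmony at that moment is F minor triad (F, Ab, C); G3 is not a chord tone.
It is approached by step up from F3 and left by leap down to C3.
Step in, leap out — an escape tone.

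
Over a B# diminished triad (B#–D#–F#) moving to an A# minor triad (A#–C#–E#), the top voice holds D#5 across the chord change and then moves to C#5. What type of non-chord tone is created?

D#5 is a suspension.

The harmony at that moment is A# minor triad (A#, C#, E#); D#5 is not a chord tone.
It is held over (the same pitch as the preceding D#5) and left by step down to C#5.
Held over from the previous chord and resolving down by step — a suspension.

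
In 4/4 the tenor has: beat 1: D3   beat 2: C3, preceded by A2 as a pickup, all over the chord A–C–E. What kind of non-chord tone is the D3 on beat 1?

Appoggiatura.

The harmony at that moment is A minor triad (A, C, E); D3 is not a chord tone.
It is approached by leap up from A2 and left by step down to C3.
Leap in, step out, metrically accented — an appoggiatura.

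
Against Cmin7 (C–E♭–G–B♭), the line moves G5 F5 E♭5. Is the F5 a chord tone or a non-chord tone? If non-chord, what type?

Non-chord tone — a passing tone.

The harmony at that moment is C minor seventh chord (C, E♭, G, B♭); F5 is not a chord tone.
It is approached by step down from G5 and left by step down to E♭5.
Step in, step out in the same direction — a passing tone.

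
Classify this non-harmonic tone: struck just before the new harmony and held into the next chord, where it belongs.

Anticipation.

Approach: ahead of the chord change (typically by step), so it is dissonant against the current harmony. Departure: none — the same pitch is restated or held and is a chord tone of the new harmony.
Dissonant first, consonant once the harmony catches up: the note simply arrives early — an anticipation. (The reverse timing, consonant first and dissonant after the change, would be a suspension or retardation.)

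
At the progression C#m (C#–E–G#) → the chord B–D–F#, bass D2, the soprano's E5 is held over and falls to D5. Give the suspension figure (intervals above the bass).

9–8 suspension.

At the second chord the bass is D2. The suspended E5 lies a ninth above the bass; after resolving down by step to D5, the interval above the bass becomes an octave.
Suspension figures are named by those two intervals: 9–8.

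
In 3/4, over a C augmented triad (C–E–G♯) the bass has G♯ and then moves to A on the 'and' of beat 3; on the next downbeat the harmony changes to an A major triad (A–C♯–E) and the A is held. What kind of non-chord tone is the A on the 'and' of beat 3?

The harmony at that moment is C augmented triad (C, E, G♯); A is not a chord tone.
It is approached by step up from G♯ and then sustained as the same pitch into the next harmony.
Arriving early and becoming a chord tone when the harmony changes — an anticipation.

Anticipation.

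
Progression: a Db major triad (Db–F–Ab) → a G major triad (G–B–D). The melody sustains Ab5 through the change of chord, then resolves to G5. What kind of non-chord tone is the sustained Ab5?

The harmony at that moment is G major triad (G, B, D); Ab5 is not a chord tone.
It is held over (the same pitch as the preceding Ab5) and left by step down to G5.
Held over from the previous chord and resolving down by step — a suspension.

Ab5 is a suspension.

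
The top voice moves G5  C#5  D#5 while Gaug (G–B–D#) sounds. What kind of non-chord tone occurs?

C#5 is an appoggiatura.

The harmony at that moment is G augmented triad (G, B, D#); C#5 is not a chord tone.
It is approached by leap down from G5 and left by step up to D#5.
Leap in, step out — an appoggiatura.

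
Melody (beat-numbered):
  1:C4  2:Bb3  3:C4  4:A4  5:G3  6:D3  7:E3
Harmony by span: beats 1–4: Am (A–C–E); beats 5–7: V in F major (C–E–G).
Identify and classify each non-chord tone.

The harmony at that moment is A minor triad (A, C, E); Bb3 is not a chord tone.
It is approached by step down from C4 and left by step up to C4.
Step away and step back to the same note — a neighbor tone (lower neighbor).
The harmony at that moment is C major triad (C, E, G); D3 is not a chord tone.
It is approached by leap down from G3 and left by step up to E3.
Leap in, step out — an appoggiatura.

Bb3 (beat 2) — neighbor tone; D3 (beat 6) — appoggiatura.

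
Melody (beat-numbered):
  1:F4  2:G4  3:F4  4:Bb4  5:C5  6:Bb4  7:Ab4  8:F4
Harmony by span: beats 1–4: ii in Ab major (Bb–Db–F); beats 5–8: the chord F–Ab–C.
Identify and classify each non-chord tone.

G4 (beat 2) — neighbor tone; Bb4 (beat 6) — passing tone.

The harmony at that moment is Bb minor triad (Bb, Db, F); G4 is not a chord tone.
It is approached by step up from F4 and left by step down to F4.
Step away and step back to the same note — a neighbor tone (upper neighbor).
The harmony at that moment is F minor triad (F, Ab, C); Bb4 is not a chord tone.
It is approached by step down from C5 and left by step down to Ab4.
Step in, step out in the same direction — a passing tone.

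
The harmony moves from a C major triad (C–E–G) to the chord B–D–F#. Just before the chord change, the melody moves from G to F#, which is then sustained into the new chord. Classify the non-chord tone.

F# is an anticipation.

The harmony at that moment is C major triad (C, E, G); F# is not a chord tone.
It is approached by step down from G and then sustained as the same pitch into the next harmony.
Arriving early and becoming a chord tone when the harmony changes — an anticipation.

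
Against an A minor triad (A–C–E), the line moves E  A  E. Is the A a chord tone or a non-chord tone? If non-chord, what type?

Chord tone (the root of A minor triad).

A minor triad contains A, C, E; A is the root, so it is a chord tone.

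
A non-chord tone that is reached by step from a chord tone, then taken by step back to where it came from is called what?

Neighbor tone.

Approach: by step. Departure: by step in the opposite direction, back to the starting pitch.
Stepwise on both sides but reversing to return to the same chord tone — a neighbor tone. (Had it continued onward in the same direction it would be a passing tone instead.)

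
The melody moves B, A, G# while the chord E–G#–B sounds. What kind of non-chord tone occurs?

The harmony at that moment is E major triad (E, G#, B); A is not a chord tone.
It is approached by step down from B and left by step down to G#.
Step in, step out in the same direction — a passing tone.

A is a passing tone.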